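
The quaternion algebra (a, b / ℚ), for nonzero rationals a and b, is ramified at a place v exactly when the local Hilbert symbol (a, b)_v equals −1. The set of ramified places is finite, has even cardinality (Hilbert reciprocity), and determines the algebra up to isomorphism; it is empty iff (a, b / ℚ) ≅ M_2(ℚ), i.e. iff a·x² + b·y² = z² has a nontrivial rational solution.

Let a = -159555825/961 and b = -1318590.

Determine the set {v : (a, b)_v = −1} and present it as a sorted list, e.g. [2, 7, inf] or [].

[5, 11, 19, 23, 29, inf]

Mod squares: a ≡ -78793, b ≡ -2990. Check v ∈ {∞, 2, 3, 5, 7, 11, 13, 19, 23, 29, 31}.
v=3: a=3^4·(≡2), b=3^2·(≡1) mod 3; (2|3)=-1, (1|3)=+1; (−1)^{4·2·1}·(-1)^2·(+1)^4 = +1.
v=∞: -78793 < 0 and -2990 < 0  ⇒  (a,b)_∞ = -1.
v=11: a=11^1·(≡5), b=11^0·(≡2) mod 11; (5|11)=+1, (2|11)=-1; (−1)^{1·0·5}·(+1)^0·(-1)^1 = -1.
v=13: a=13^1·(≡4), b=13^1·(≡9) mod 13; (4|13)=+1, (9|13)=+1; (−1)^{1·1·6}·(+1)^1·(+1)^1 = +1.
v=31: a=31^-2·(≡28), b=31^0·(≡26) mod 31; (28|31)=+1, (26|31)=-1; (−1)^{-2·0·15}·(+1)^0·(-1)^-2 = +1.
v=19: a=19^1·(≡14), b=19^0·(≡10) mod 19; (14|19)=-1, (10|19)=-1; (−1)^{1·0·9}·(-1)^0·(-1)^1 = -1.
v=7: a=7^0·(≡6), b=7^2·(≡5) mod 7; (6|7)=-1, (5|7)=-1; (−1)^{0·2·3}·(-1)^2·(-1)^0 = +1.
v=2: v_2(a)=0, v_2(b)=1; units ≡ 7, 1 (mod 8); ε·ε+αω+βω = 1·0+0·0+1·0 ≡ 0  ⇒  (a,b)_2 = +1.
v=29: a=29^1·(≡25), b=29^0·(≡11) mod 29; (25|29)=+1, (11|29)=-1; (−1)^{1·0·14}·(+1)^0·(-1)^1 = -1.
v=23: a=23^0·(≡22), b=23^1·(≡9) mod 23; (22|23)=-1, (9|23)=+1; (−1)^{0·1·11}·(-1)^1·(+1)^0 = -1.
v=5: a=5^2·(≡2), b=5^1·(≡2) mod 5; (2|5)=-1, (2|5)=-1; (−1)^{2·1·2}·(-1)^1·(-1)^2 = -1.
(-78793, -2990 / ℚ) ramifies at {5, 11, 19, 23, 29, ∞}: a division algebra.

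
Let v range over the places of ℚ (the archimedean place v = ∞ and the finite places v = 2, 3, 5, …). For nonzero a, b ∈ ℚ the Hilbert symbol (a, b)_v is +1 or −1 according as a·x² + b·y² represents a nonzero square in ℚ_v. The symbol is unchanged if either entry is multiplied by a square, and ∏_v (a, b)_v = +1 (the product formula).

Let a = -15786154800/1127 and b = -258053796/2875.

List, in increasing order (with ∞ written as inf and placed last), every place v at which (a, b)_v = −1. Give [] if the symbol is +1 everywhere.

[31, inf]

(a, b) ≡ (-69, -139035) mod (ℚ^×)²; places V = {2, 3, 5, 7, 11, 13, 23, 31, ∞}.
(a,b)_13: α=2, u≡10; β=1, v≡3 (mod 13); (10|13)=+1, (3|13)=+1; sign (−1)^0·+1^1·+1^2 = +1.
(a,b)_31: α=2, u≡26; β=1, v≡9 (mod 31); (26|31)=-1, (9|31)=+1; sign (−1)^0·-1^1·+1^2 = -1.
(a,b)_3: α=5, u≡1; β=3, v≡2 (mod 3); (1|3)=+1, (2|3)=-1; sign (−1)^1·+1^3·-1^5 = +1.
(a,b)_5: α=2, u≡4; β=-3, v≡3 (mod 5); (4|5)=+1, (3|5)=-1; sign (−1)^0·+1^-3·-1^2 = +1.
(a,b)_7: α=-2, u≡2; β=2, v≡5 (mod 7); (2|7)=+1, (5|7)=-1; sign (−1)^0·+1^2·-1^-2 = +1.
(a,b)_11: α=0, u≡7; β=2, v≡1 (mod 11); (7|11)=-1, (1|11)=+1; sign (−1)^0·-1^2·+1^0 = +1.
(a,b)_∞: sgn(-69)=−, sgn(-139035)=−, so -1.
(a,b)_2: α=4, β=2; u≡3, v≡5 (mod 8); ε(u)ε(v)=1·0, αω(v)=4·1, βω(u)=2·1; sum ≡ 0  ⇒  +1.
(a,b)_23: α=-1, u≡19; β=-1, v≡4 (mod 23); (19|23)=-1, (4|23)=+1; sign (−1)^1·-1^-1·+1^-1 = +1.
(-69, -139035 / ℚ) ramifies at {31, ∞}: a division algebra.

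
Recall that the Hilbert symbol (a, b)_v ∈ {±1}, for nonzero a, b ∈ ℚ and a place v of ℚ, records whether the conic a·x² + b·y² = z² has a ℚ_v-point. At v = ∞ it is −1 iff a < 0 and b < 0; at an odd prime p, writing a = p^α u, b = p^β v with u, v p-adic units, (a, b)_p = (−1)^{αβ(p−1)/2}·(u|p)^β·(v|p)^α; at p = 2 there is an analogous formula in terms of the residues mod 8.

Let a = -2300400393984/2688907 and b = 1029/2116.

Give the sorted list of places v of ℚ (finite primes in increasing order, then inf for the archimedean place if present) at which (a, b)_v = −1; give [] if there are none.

[3, 11, 13, 23]

Mod squares: a ≡ -1174173, b ≡ 21. Check v ∈ {∞, 2, 3, 7, 11, 13, 17, 23}.
v=∞: -1174173 < 0 and 21 > 0  ⇒  (a,b)_∞ = +1.
v=17: a=17^-1·(≡15), b=17^0·(≡16) mod 17; (15|17)=+1, (16|17)=+1; (−1)^{-1·0·8}·(+1)^0·(+1)^-1 = +1.
v=11: a=11^3·(≡9), b=11^0·(≡7) mod 11; (9|11)=+1, (7|11)=-1; (−1)^{3·0·5}·(+1)^0·(-1)^3 = -1.
v=7: a=7^3·(≡1), b=7^3·(≡5) mod 7; (1|7)=+1, (5|7)=-1; (−1)^{3·3·3}·(+1)^3·(-1)^3 = +1.
v=13: a=13^-1·(≡1), b=13^0·(≡8) mod 13; (1|13)=+1, (8|13)=-1; (−1)^{-1·0·6}·(+1)^0·(-1)^-1 = -1.
v=23: a=23^-3·(≡13), b=23^-2·(≡10) mod 23; (13|23)=+1, (10|23)=-1; (−1)^{-3·-2·11}·(+1)^-2·(-1)^-3 = -1.
v=2: v_2(a)=8, v_2(b)=-2; units ≡ 3, 5 (mod 8); ε·ε+αω+βω = 1·0+8·1+-2·1 ≡ 0  ⇒  (a,b)_2 = +1.
v=3: a=3^9·(≡1), b=3^1·(≡1) mod 3; (1|3)=+1, (1|3)=+1; (−1)^{9·1·1}·(+1)^1·(+1)^9 = -1.
(-1174173, 21 / ℚ) ramifies at {3, 11, 13, 23}: a division algebra.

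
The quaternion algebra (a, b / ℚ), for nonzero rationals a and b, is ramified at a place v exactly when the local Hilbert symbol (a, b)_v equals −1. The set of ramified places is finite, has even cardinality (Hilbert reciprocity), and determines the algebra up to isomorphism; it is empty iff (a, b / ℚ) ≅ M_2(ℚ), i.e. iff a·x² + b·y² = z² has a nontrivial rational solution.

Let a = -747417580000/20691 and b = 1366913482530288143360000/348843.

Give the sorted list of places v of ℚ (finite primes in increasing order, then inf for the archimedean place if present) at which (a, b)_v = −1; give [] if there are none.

Mod squares: a ≡ -100282, b ≡ 56202. Check v ∈ {∞, 2, 3, 5, 7, 11, 13, 17, 19, 29, 31}.
v=5: a=5^4·(≡2), b=5^4·(≡2) mod 5; (2|5)=-1, (2|5)=-1; (−1)^{4·4·2}·(-1)^4·(-1)^4 = +1.
v=13: a=13^1·(≡2), b=13^2·(≡1) mod 13; (2|13)=-1, (1|13)=+1; (−1)^{1·2·6}·(-1)^2·(+1)^1 = +1.
v=19: a=19^-1·(≡5), b=19^1·(≡2) mod 19; (5|19)=+1, (2|19)=-1; (−1)^{-1·1·9}·(+1)^1·(-1)^-1 = +1.
v=∞: -100282 < 0 and 56202 > 0  ⇒  (a,b)_∞ = +1.
v=31: a=31^0·(≡13), b=31^-2·(≡26) mod 31; (13|31)=-1, (26|31)=-1; (−1)^{0·-2·15}·(-1)^-2·(-1)^0 = +1.
v=29: a=29^1·(≡5), b=29^3·(≡13) mod 29; (5|29)=+1, (13|29)=+1; (−1)^{1·3·14}·(+1)^3·(+1)^1 = +1.
v=3: a=3^-2·(≡2), b=3^-1·(≡2) mod 3; (2|3)=-1, (2|3)=-1; (−1)^{-2·-1·1}·(-1)^-1·(-1)^-2 = -1.
v=7: a=7^3·(≡5), b=7^4·(≡6) mod 7; (5|7)=-1, (6|7)=-1; (−1)^{3·4·3}·(-1)^4·(-1)^3 = -1.
v=11: a=11^-2·(≡5), b=11^-2·(≡3) mod 11; (5|11)=+1, (3|11)=+1; (−1)^{-2·-2·5}·(+1)^-2·(+1)^-2 = +1.
v=2: v_2(a)=5, v_2(b)=13; units ≡ 3, 5 (mod 8); ε·ε+αω+βω = 1·0+5·1+13·1 ≡ 0  ⇒  (a,b)_2 = +1.
v=17: a=17^2·(≡15), b=17^5·(≡9) mod 17; (15|17)=+1, (9|17)=+1; (−1)^{2·5·8}·(+1)^5·(+1)^2 = +1.
|Ram(-100282, 56202)| = 2, even; anisotropic at {3, 7}.

[3, 7]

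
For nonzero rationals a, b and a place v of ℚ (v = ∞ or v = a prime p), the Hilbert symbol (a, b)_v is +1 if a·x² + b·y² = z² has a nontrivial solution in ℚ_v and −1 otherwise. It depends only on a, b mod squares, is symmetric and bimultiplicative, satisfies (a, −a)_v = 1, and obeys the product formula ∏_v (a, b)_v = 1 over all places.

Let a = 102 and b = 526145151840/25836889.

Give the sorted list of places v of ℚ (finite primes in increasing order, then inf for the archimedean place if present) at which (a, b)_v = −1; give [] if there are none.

[2, 5]

Mod squares: a ≡ 102, b ≡ 2310. Check v ∈ {∞, 2, 3, 5, 7, 11, 13, 17, 23}.
v=7: a=7^0·(≡4), b=7^7·(≡4) mod 7; (4|7)=+1, (4|7)=+1; (−1)^{0·7·3}·(+1)^7·(+1)^0 = +1.
v=5: a=5^0·(≡2), b=5^1·(≡2) mod 5; (2|5)=-1, (2|5)=-1; (−1)^{0·1·2}·(-1)^1·(-1)^0 = -1.
v=11: a=11^0·(≡3), b=11^3·(≡9) mod 11; (3|11)=+1, (9|11)=+1; (−1)^{0·3·5}·(+1)^3·(+1)^0 = +1.
v=17: a=17^1·(≡6), b=17^-2·(≡16) mod 17; (6|17)=-1, (16|17)=+1; (−1)^{1·-2·8}·(-1)^-2·(+1)^1 = +1.
v=∞: 102 > 0 and 2310 > 0  ⇒  (a,b)_∞ = +1.
v=13: a=13^0·(≡11), b=13^-2·(≡9) mod 13; (11|13)=-1, (9|13)=+1; (−1)^{0·-2·6}·(-1)^-2·(+1)^0 = +1.
v=2: v_2(a)=1, v_2(b)=5; units ≡ 3, 3 (mod 8); ε·ε+αω+βω = 1·1+1·1+5·1 ≡ 1  ⇒  (a,b)_2 = -1.
v=23: a=23^0·(≡10), b=23^-2·(≡21) mod 23; (10|23)=-1, (21|23)=-1; (−1)^{0·-2·11}·(-1)^-2·(-1)^0 = +1.
v=3: a=3^1·(≡1), b=3^1·(≡2) mod 3; (1|3)=+1, (2|3)=-1; (−1)^{1·1·1}·(+1)^1·(-1)^1 = +1.
(102, 2310 / ℚ) ramifies at {2, 5}: a division algebra.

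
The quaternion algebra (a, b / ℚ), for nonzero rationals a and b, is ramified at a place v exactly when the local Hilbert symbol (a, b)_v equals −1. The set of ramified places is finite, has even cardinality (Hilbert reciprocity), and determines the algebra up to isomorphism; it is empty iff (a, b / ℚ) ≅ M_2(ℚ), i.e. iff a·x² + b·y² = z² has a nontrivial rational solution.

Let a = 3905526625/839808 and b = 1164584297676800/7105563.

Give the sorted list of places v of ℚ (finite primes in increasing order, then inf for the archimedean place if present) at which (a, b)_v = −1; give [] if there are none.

(a, b) ≡ (770, 429) mod (ℚ^×)²; places V = {2, 3, 5, 7, 11, 13, 19, ∞}.
(a,b)_∞: sgn(770)=+, sgn(429)=+, so +1.
(a,b)_7: α=5, u≡6; β=6, v≡2 (mod 7); (6|7)=-1, (2|7)=+1; sign (−1)^0·-1^6·+1^5 = +1.
(a,b)_19: α=0, u≡14; β=-2, v≡17 (mod 19); (14|19)=-1, (17|19)=+1; sign (−1)^0·-1^-2·+1^0 = +1.
(a,b)_2: α=-7, β=14; u≡1, v≡5 (mod 8); ε(u)ε(v)=0·0, αω(v)=-7·1, βω(u)=14·0; sum ≡ 1  ⇒  -1.
(a,b)_11: α=1, u≡3; β=1, v≡6 (mod 11); (3|11)=+1, (6|11)=-1; sign (−1)^1·+1^1·-1^1 = +1.
(a,b)_5: α=3, u≡1; β=2, v≡4 (mod 5); (1|5)=+1, (4|5)=+1; sign (−1)^0·+1^2·+1^3 = +1.
(a,b)_13: α=2, u≡4; β=3, v≡7 (mod 13); (4|13)=+1, (7|13)=-1; sign (−1)^0·+1^3·-1^2 = +1.
(a,b)_3: α=-8, u≡2; β=-9, v≡2 (mod 3); (2|3)=-1, (2|3)=-1; sign (−1)^0·-1^-9·-1^-8 = -1.
(770, 429 / ℚ) ramifies at {2, 3}: a division algebra.

[2, 3]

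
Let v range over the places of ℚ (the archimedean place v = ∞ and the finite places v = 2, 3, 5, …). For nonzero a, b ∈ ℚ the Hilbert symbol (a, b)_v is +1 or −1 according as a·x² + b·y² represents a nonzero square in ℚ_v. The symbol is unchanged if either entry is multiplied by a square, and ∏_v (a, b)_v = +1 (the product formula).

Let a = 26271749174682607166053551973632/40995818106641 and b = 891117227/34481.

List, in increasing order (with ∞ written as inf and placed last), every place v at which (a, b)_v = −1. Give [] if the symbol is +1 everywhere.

Mod squares: a ≡ 1254477, b ≡ 97867. Check v ∈ {∞, 2, 3, 7, 11, 13, 29, 31, 37, 41, 47}.
v=7: a=7^3·(≡2), b=7^1·(≡1) mod 7; (2|7)=+1, (1|7)=+1; (−1)^{3·1·3}·(+1)^1·(+1)^3 = -1.
v=3: a=3^1·(≡1), b=3^0·(≡1) mod 3; (1|3)=+1, (1|3)=+1; (−1)^{1·0·1}·(+1)^0·(+1)^1 = +1.
v=41: a=41^-3·(≡7), b=41^-1·(≡1) mod 41; (7|41)=-1, (1|41)=+1; (−1)^{-3·-1·20}·(-1)^-1·(+1)^-3 = -1.
v=29: a=29^-6·(≡22), b=29^-2·(≡3) mod 29; (22|29)=+1, (3|29)=-1; (−1)^{-6·-2·14}·(+1)^-2·(-1)^-6 = +1.
v=31: a=31^3·(≡29), b=31^1·(≡11) mod 31; (29|31)=-1, (11|31)=-1; (−1)^{3·1·15}·(-1)^1·(-1)^3 = -1.
v=37: a=37^2·(≡17), b=37^0·(≡20) mod 37; (17|37)=-1, (20|37)=-1; (−1)^{2·0·18}·(-1)^0·(-1)^2 = +1.
v=11: a=11^0·(≡1), b=11^1·(≡5) mod 11; (1|11)=+1, (5|11)=+1; (−1)^{0·1·5}·(+1)^1·(+1)^0 = +1.
v=∞: 1254477 > 0 and 97867 > 0  ⇒  (a,b)_∞ = +1.
v=47: a=47^7·(≡16), b=47^2·(≡22) mod 47; (16|47)=+1, (22|47)=-1; (−1)^{7·2·23}·(+1)^2·(-1)^7 = -1.
v=2: v_2(a)=8, v_2(b)=0; units ≡ 5, 3 (mod 8); ε·ε+αω+βω = 0·1+8·1+0·1 ≡ 0  ⇒  (a,b)_2 = +1.
v=13: a=13^6·(≡9), b=13^2·(≡1) mod 13; (9|13)=+1, (1|13)=+1; (−1)^{6·2·6}·(+1)^2·(+1)^6 = +1.
|Ram(1254477, 97867)| = 4, even; anisotropic at {7, 31, 41, 47}.

[7, 31, 41, 47]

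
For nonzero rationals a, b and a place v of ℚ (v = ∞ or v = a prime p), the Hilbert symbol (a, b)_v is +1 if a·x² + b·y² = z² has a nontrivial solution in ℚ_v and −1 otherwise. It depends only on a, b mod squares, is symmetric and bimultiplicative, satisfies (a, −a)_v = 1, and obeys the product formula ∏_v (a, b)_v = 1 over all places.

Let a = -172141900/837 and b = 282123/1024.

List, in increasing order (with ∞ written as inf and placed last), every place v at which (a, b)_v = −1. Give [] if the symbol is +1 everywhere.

(a, b) ≡ (-1767, 43) mod (ℚ^×)²; places V = {2, 3, 5, 7, 19, 31, 43, ∞}.
(a,b)_3: α=-3, u≡2; β=8, v≡1 (mod 3); (2|3)=-1, (1|3)=+1; sign (−1)^0·-1^8·+1^-3 = +1.
(a,b)_31: α=-1, u≡4; β=0, v≡23 (mod 31); (4|31)=+1, (23|31)=-1; sign (−1)^0·+1^0·-1^-1 = -1.
(a,b)_19: α=1, u≡12; β=0, v≡4 (mod 19); (12|19)=-1, (4|19)=+1; sign (−1)^0·-1^0·+1^1 = +1.
(a,b)_∞: sgn(-1767)=−, sgn(43)=+, so +1.
(a,b)_7: α=2, u≡1; β=0, v≡1 (mod 7); (1|7)=+1, (1|7)=+1; sign (−1)^0·+1^0·+1^2 = +1.
(a,b)_43: α=2, u≡32; β=1, v≡13 (mod 43); (32|43)=-1, (13|43)=+1; sign (−1)^0·-1^1·+1^2 = -1.
(a,b)_2: α=2, β=-10; u≡1, v≡3 (mod 8); ε(u)ε(v)=0·1, αω(v)=2·1, βω(u)=-10·0; sum ≡ 0  ⇒  +1.
(a,b)_5: α=2, u≡2; β=0, v≡2 (mod 5); (2|5)=-1, (2|5)=-1; sign (−1)^0·-1^0·-1^2 = +1.
(-1767, 43 / ℚ) ramifies at {31, 43}: a division algebra.

[31, 43]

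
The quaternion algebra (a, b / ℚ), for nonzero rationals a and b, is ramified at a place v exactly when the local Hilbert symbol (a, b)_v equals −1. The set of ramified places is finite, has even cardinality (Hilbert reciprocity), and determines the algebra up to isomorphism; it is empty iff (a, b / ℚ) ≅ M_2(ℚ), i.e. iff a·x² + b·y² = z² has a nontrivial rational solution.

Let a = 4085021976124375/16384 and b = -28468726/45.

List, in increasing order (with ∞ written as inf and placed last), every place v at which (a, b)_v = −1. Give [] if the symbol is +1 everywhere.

[13, 19]

Mod squares: a ≡ 31, b ≡ -842270. Check v ∈ {∞, 2, 3, 5, 11, 13, 19, 31}.
v=∞: 31 > 0 and -842270 < 0  ⇒  (a,b)_∞ = +1.
v=2: v_2(a)=-14, v_2(b)=1; units ≡ 7, 1 (mod 8); ε·ε+αω+βω = 1·0+-14·0+1·0 ≡ 0  ⇒  (a,b)_2 = +1.
v=3: a=3^0·(≡1), b=3^-2·(≡1) mod 3; (1|3)=+1, (1|3)=+1; (−1)^{0·-2·1}·(+1)^-2·(+1)^0 = +1.
v=11: a=11^2·(≡1), b=11^1·(≡3) mod 11; (1|11)=+1, (3|11)=+1; (−1)^{2·1·5}·(+1)^1·(+1)^2 = +1.
v=31: a=31^1·(≡10), b=31^1·(≡22) mod 31; (10|31)=+1, (22|31)=-1; (−1)^{1·1·15}·(+1)^1·(-1)^1 = +1.
v=19: a=19^2·(≡15), b=19^1·(≡17) mod 19; (15|19)=-1, (17|19)=+1; (−1)^{2·1·9}·(-1)^1·(+1)^2 = -1.
v=13: a=13^6·(≡11), b=13^3·(≡7) mod 13; (11|13)=-1, (7|13)=-1; (−1)^{6·3·6}·(-1)^3·(-1)^6 = -1.
v=5: a=5^4·(≡1), b=5^-1·(≡1) mod 5; (1|5)=+1, (1|5)=+1; (−1)^{4·-1·2}·(+1)^-1·(+1)^4 = +1.
|Ram(31, -842270)| = 2, even; anisotropic at {13, 19}.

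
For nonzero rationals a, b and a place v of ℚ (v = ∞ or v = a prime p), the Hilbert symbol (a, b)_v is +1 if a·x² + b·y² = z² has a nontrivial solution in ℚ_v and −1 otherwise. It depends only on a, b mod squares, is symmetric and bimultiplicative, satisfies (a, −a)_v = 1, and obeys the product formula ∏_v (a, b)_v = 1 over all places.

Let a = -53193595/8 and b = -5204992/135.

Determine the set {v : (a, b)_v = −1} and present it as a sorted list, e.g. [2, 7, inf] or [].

[2, 5, 7, 13, 17, inf]

Mod squares: a ≡ -1190, b ≡ -76245. Check v ∈ {∞, 2, 3, 5, 7, 13, 17, 23}.
v=∞: -1190 < 0 and -76245 < 0  ⇒  (a,b)_∞ = -1.
v=7: a=7^1·(≡3), b=7^0·(≡6) mod 7; (3|7)=-1, (6|7)=-1; (−1)^{1·0·3}·(-1)^0·(-1)^1 = -1.
v=2: v_2(a)=-3, v_2(b)=10; units ≡ 5, 3 (mod 8); ε·ε+αω+βω = 0·1+-3·1+10·1 ≡ 1  ⇒  (a,b)_2 = -1.
v=3: a=3^0·(≡1), b=3^-3·(≡1) mod 3; (1|3)=+1, (1|3)=+1; (−1)^{0·-3·1}·(+1)^-3·(+1)^0 = +1.
v=23: a=23^2·(≡3), b=23^1·(≡10) mod 23; (3|23)=+1, (10|23)=-1; (−1)^{2·1·11}·(+1)^1·(-1)^2 = +1.
v=5: a=5^1·(≡2), b=5^-1·(≡4) mod 5; (2|5)=-1, (4|5)=+1; (−1)^{1·-1·2}·(-1)^-1·(+1)^1 = -1.
v=17: a=17^1·(≡13), b=17^1·(≡6) mod 17; (13|17)=+1, (6|17)=-1; (−1)^{1·1·8}·(+1)^1·(-1)^1 = -1.
v=13: a=13^2·(≡5), b=13^1·(≡11) mod 13; (5|13)=-1, (11|13)=-1; (−1)^{2·1·6}·(-1)^1·(-1)^2 = -1.
|Ram(-1190, -76245)| = 6, even; anisotropic at {2, 5, 7, 13, 17, ∞}.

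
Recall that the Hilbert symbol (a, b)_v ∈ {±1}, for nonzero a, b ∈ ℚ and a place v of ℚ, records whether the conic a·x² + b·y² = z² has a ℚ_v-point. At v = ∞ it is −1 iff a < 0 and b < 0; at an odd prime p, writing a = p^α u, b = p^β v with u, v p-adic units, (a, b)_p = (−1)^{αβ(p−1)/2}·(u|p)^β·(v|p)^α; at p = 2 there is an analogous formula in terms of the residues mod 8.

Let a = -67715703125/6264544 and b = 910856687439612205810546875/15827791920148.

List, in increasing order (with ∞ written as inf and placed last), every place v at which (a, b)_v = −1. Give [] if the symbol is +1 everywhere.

Mod squares: a ≡ -1430, b ≡ 15015. Check v ∈ {∞, 2, 3, 5, 7, 11, 13, 17, 19, 31, 37}.
v=2: v_2(a)=-5, v_2(b)=-2; units ≡ 5, 7 (mod 8); ε·ε+αω+βω = 0·1+-5·0+-2·1 ≡ 0  ⇒  (a,b)_2 = +1.
v=5: a=5^7·(≡1), b=5^13·(≡3) mod 5; (1|5)=+1, (3|5)=-1; (−1)^{7·13·2}·(+1)^13·(-1)^7 = -1.
v=∞: -1430 < 0 and 15015 > 0  ⇒  (a,b)_∞ = +1.
v=13: a=13^-1·(≡2), b=13^-3·(≡2) mod 13; (2|13)=-1, (2|13)=-1; (−1)^{-1·-3·6}·(-1)^-3·(-1)^-1 = +1.
v=17: a=17^0·(≡1), b=17^2·(≡15) mod 17; (1|17)=+1, (15|17)=+1; (−1)^{0·2·8}·(+1)^2·(+1)^0 = +1.
v=3: a=3^0·(≡1), b=3^7·(≡1) mod 3; (1|3)=+1, (1|3)=+1; (−1)^{0·7·1}·(+1)^7·(+1)^0 = +1.
v=11: a=11^-1·(≡7), b=11^1·(≡4) mod 11; (7|11)=-1, (4|11)=+1; (−1)^{-1·1·5}·(-1)^1·(+1)^-1 = +1.
v=37: a=37^-2·(≡17), b=37^-4·(≡34) mod 37; (17|37)=-1, (34|37)=+1; (−1)^{-2·-4·18}·(-1)^-4·(+1)^-2 = +1.
v=19: a=19^2·(≡12), b=19^4·(≡4) mod 19; (12|19)=-1, (4|19)=+1; (−1)^{2·4·9}·(-1)^4·(+1)^2 = +1.
v=31: a=31^0·(≡13), b=31^-2·(≡26) mod 31; (13|31)=-1, (26|31)=-1; (−1)^{0·-2·15}·(-1)^-2·(-1)^0 = +1.
v=7: a=7^4·(≡6), b=7^7·(≡6) mod 7; (6|7)=-1, (6|7)=-1; (−1)^{4·7·3}·(-1)^7·(-1)^4 = -1.
Ram(-1430, 15015) = {5, 7}; no ℚ_5-point on the conic.

[5, 7]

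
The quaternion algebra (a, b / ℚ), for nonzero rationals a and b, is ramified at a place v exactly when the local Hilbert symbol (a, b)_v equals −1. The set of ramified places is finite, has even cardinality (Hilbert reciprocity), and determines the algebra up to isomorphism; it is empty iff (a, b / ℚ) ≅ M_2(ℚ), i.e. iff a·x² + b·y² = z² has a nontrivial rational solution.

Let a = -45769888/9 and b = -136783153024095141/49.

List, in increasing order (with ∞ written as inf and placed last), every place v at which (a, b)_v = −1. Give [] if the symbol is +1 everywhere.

Mod squares: a ≡ -2860618, b ≡ -7429. Check v ∈ {∞, 2, 3, 7, 17, 19, 23, 29, 31, 37, 43}.
v=37: a=37^1·(≡12), b=37^2·(≡14) mod 37; (12|37)=+1, (14|37)=-1; (−1)^{1·2·18}·(+1)^2·(-1)^1 = -1.
v=7: a=7^0·(≡2), b=7^-2·(≡3) mod 7; (2|7)=+1, (3|7)=-1; (−1)^{0·-2·3}·(+1)^-2·(-1)^0 = +1.
v=3: a=3^-2·(≡2), b=3^2·(≡2) mod 3; (2|3)=-1, (2|3)=-1; (−1)^{-2·2·1}·(-1)^2·(-1)^-2 = +1.
v=2: v_2(a)=5, v_2(b)=0; units ≡ 3, 3 (mod 8); ε·ε+αω+βω = 1·1+5·1+0·1 ≡ 0  ⇒  (a,b)_2 = +1.
v=∞: -2860618 < 0 and -7429 < 0  ⇒  (a,b)_∞ = -1.
v=29: a=29^1·(≡22), b=29^2·(≡1) mod 29; (22|29)=+1, (1|29)=+1; (−1)^{1·2·14}·(+1)^2·(+1)^1 = +1.
v=17: a=17^0·(≡5), b=17^1·(≡10) mod 17; (5|17)=-1, (10|17)=-1; (−1)^{0·1·8}·(-1)^1·(-1)^0 = -1.
v=23: a=23^0·(≡15), b=23^1·(≡15) mod 23; (15|23)=-1, (15|23)=-1; (−1)^{0·1·11}·(-1)^1·(-1)^0 = -1.
v=43: a=43^1·(≡15), b=43^2·(≡40) mod 43; (15|43)=+1, (40|43)=+1; (−1)^{1·2·21}·(+1)^2·(+1)^1 = +1.
v=19: a=19^0·(≡18), b=19^1·(≡13) mod 19; (18|19)=-1, (13|19)=-1; (−1)^{0·1·9}·(-1)^1·(-1)^0 = -1.
v=31: a=31^1·(≡16), b=31^2·(≡30) mod 31; (16|31)=+1, (30|31)=-1; (−1)^{1·2·15}·(+1)^2·(-1)^1 = -1.
(-2860618, -7429 / ℚ) ramifies at {17, 19, 23, 31, 37, ∞}: a division algebra.

[17, 19, 23, 31, 37, inf]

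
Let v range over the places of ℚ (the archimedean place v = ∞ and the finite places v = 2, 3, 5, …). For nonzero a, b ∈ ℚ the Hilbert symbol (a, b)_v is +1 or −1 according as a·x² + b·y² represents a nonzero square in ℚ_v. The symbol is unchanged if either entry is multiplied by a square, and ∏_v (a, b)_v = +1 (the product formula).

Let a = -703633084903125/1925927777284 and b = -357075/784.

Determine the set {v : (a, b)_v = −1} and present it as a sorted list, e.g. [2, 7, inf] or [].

[5, inf]

Mod squares: a ≡ -5, b ≡ -3. Check v ∈ {∞, 2, 3, 5, 7, 13, 17, 23}.
v=7: a=7^-8·(≡4), b=7^-2·(≡1) mod 7; (4|7)=+1, (1|7)=+1; (−1)^{-8·-2·3}·(+1)^-2·(+1)^-8 = +1.
v=17: a=17^-4·(≡3), b=17^0·(≡5) mod 17; (3|17)=-1, (5|17)=-1; (−1)^{-4·0·8}·(-1)^0·(-1)^-4 = +1.
v=5: a=5^5·(≡4), b=5^2·(≡3) mod 5; (4|5)=+1, (3|5)=-1; (−1)^{5·2·2}·(+1)^2·(-1)^5 = -1.
v=∞: -5 < 0 and -3 < 0  ⇒  (a,b)_∞ = -1.
v=23: a=23^6·(≡2), b=23^2·(≡19) mod 23; (2|23)=+1, (19|23)=-1; (−1)^{6·2·11}·(+1)^2·(-1)^6 = +1.
v=13: a=13^2·(≡5), b=13^0·(≡12) mod 13; (5|13)=-1, (12|13)=+1; (−1)^{2·0·6}·(-1)^0·(+1)^2 = +1.
v=3: a=3^2·(≡1), b=3^3·(≡2) mod 3; (1|3)=+1, (2|3)=-1; (−1)^{2·3·1}·(+1)^3·(-1)^2 = +1.
v=2: v_2(a)=-2, v_2(b)=-4; units ≡ 3, 5 (mod 8); ε·ε+αω+βω = 1·0+-2·1+-4·1 ≡ 0  ⇒  (a,b)_2 = +1.
Ram(-5, -3) = {5, ∞}; no ℚ_5-point on the conic.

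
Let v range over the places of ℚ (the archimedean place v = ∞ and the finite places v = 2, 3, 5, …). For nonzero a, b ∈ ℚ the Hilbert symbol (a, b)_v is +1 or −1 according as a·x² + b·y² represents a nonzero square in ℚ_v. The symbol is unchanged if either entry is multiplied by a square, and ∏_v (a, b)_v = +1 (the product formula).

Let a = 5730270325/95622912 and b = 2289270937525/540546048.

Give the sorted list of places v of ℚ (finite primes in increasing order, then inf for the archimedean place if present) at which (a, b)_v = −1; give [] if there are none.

(a, b) ≡ (91, 1205113) mod (ℚ^×)²; places V = {2, 3, 5, 7, 11, 13, 17, 19, 41, ∞}.
(a,b)_2: α=-8, β=-10; u≡3, v≡1 (mod 8); ε(u)ε(v)=1·0, αω(v)=-8·0, βω(u)=-10·1; sum ≡ 0  ⇒  +1.
(a,b)_∞: sgn(91)=+, sgn(1205113)=+, so +1.
(a,b)_3: α=-2, u≡1; β=-4, v≡1 (mod 3); (1|3)=+1, (1|3)=+1; sign (−1)^0·+1^-4·+1^-2 = +1.
(a,b)_5: α=2, u≡4; β=2, v≡2 (mod 5); (4|5)=+1, (2|5)=-1; sign (−1)^0·+1^2·-1^2 = +1.
(a,b)_19: α=2, u≡18; β=-1, v≡9 (mod 19); (18|19)=-1, (9|19)=+1; sign (−1)^0·-1^-1·+1^2 = -1.
(a,b)_7: α=-3, u≡5; β=-3, v≡1 (mod 7); (5|7)=-1, (1|7)=+1; sign (−1)^1·-1^-3·+1^-3 = +1.
(a,b)_41: α=0, u≡40; β=1, v≡1 (mod 41); (40|41)=+1, (1|41)=+1; sign (−1)^0·+1^1·+1^0 = +1.
(a,b)_17: α=2, u≡3; β=5, v≡16 (mod 17); (3|17)=-1, (16|17)=+1; sign (−1)^0·-1^5·+1^2 = -1.
(a,b)_13: α=3, u≡6; β=1, v≡8 (mod 13); (6|13)=-1, (8|13)=-1; sign (−1)^0·-1^1·-1^3 = +1.
(a,b)_11: α=-2, u≡1; β=2, v≡2 (mod 11); (1|11)=+1, (2|11)=-1; sign (−1)^0·+1^2·-1^-2 = +1.
(91, 1205113 / ℚ) ramifies at {17, 19}: a division algebra.

[17, 19]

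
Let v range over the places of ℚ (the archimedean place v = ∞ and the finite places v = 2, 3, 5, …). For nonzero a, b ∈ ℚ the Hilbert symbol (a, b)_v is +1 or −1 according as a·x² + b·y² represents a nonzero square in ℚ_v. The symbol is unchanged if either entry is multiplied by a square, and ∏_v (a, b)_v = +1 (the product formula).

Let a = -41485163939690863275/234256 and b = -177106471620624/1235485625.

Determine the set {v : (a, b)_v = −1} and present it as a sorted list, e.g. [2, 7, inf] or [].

[17, 43, 53, inf]

Mod squares: a ≡ -1342331, b ≡ -2193. Check v ∈ {∞, 2, 3, 5, 7, 11, 13, 17, 19, 29, 31, 37, 43, 53}.
v=5: a=5^2·(≡4), b=5^-4·(≡3) mod 5; (4|5)=+1, (3|5)=-1; (−1)^{2·-4·2}·(+1)^-4·(-1)^2 = +1.
v=29: a=29^0·(≡3), b=29^2·(≡12) mod 29; (3|29)=-1, (12|29)=-1; (−1)^{0·2·14}·(-1)^2·(-1)^0 = +1.
v=53: a=53^1·(≡10), b=53^0·(≡8) mod 53; (10|53)=+1, (8|53)=-1; (−1)^{1·0·26}·(+1)^0·(-1)^1 = -1.
v=43: a=43^3·(≡11), b=43^1·(≡4) mod 43; (11|43)=+1, (4|43)=+1; (−1)^{3·1·21}·(+1)^1·(+1)^3 = -1.
v=2: v_2(a)=-4, v_2(b)=4; units ≡ 5, 7 (mod 8); ε·ε+αω+βω = 0·1+-4·0+4·1 ≡ 0  ⇒  (a,b)_2 = +1.
v=∞: -1342331 < 0 and -2193 < 0  ⇒  (a,b)_∞ = -1.
v=3: a=3^4·(≡1), b=3^3·(≡1) mod 3; (1|3)=+1, (1|3)=+1; (−1)^{4·3·1}·(+1)^3·(+1)^4 = +1.
v=13: a=13^4·(≡9), b=13^2·(≡10) mod 13; (9|13)=+1, (10|13)=+1; (−1)^{4·2·6}·(+1)^2·(+1)^4 = +1.
v=17: a=17^2·(≡12), b=17^-1·(≡7) mod 17; (12|17)=-1, (7|17)=-1; (−1)^{2·-1·8}·(-1)^-1·(-1)^2 = -1.
v=37: a=37^0·(≡23), b=37^2·(≡27) mod 37; (23|37)=-1, (27|37)=+1; (−1)^{0·2·18}·(-1)^2·(+1)^0 = +1.
v=7: a=7^0·(≡5), b=7^2·(≡5) mod 7; (5|7)=-1, (5|7)=-1; (−1)^{0·2·3}·(-1)^2·(-1)^0 = +1.
v=31: a=31^1·(≡17), b=31^-2·(≡18) mod 31; (17|31)=-1, (18|31)=+1; (−1)^{1·-2·15}·(-1)^-2·(+1)^1 = +1.
v=19: a=19^1·(≡15), b=19^0·(≡6) mod 19; (15|19)=-1, (6|19)=+1; (−1)^{1·0·9}·(-1)^0·(+1)^1 = +1.
v=11: a=11^-4·(≡8), b=11^-2·(≡10) mod 11; (8|11)=-1, (10|11)=-1; (−1)^{-4·-2·5}·(-1)^-2·(-1)^-4 = +1.
Ram(-1342331, -2193) = {17, 43, 53, ∞}; no ℚ_17-point on the conic.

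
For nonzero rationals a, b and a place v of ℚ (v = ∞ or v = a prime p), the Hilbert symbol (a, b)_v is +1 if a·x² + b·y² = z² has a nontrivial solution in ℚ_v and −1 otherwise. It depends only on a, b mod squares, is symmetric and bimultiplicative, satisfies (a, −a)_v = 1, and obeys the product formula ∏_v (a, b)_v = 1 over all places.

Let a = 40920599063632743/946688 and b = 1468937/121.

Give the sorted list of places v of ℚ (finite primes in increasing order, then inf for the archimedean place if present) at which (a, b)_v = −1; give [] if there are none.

[13, 37]

(a, b) ≡ (6734, 1073) mod (ℚ^×)²; places V = {2, 3, 7, 11, 13, 19, 29, 37, 43, ∞}.
(a,b)_43: α=-2, u≡37; β=0, v≡9 (mod 43); (37|43)=-1, (9|43)=+1; sign (−1)^0·-1^0·+1^-2 = +1.
(a,b)_29: α=2, u≡16; β=1, v≡27 (mod 29); (16|29)=+1, (27|29)=-1; sign (−1)^0·+1^1·-1^2 = +1.
(a,b)_∞: sgn(6734)=+, sgn(1073)=+, so +1.
(a,b)_2: α=-9, β=0; u≡7, v≡1 (mod 8); ε(u)ε(v)=1·0, αω(v)=-9·0, βω(u)=0·0; sum ≡ 0  ⇒  +1.
(a,b)_7: α=1, u≡6; β=0, v≡4 (mod 7); (6|7)=-1, (4|7)=+1; sign (−1)^0·-1^0·+1^1 = +1.
(a,b)_13: α=1, u≡8; β=0, v≡7 (mod 13); (8|13)=-1, (7|13)=-1; sign (−1)^0·-1^0·-1^1 = -1.
(a,b)_19: α=4, u≡15; β=0, v≡4 (mod 19); (15|19)=-1, (4|19)=+1; sign (−1)^0·-1^0·+1^4 = +1.
(a,b)_11: α=0, u≡8; β=-2, v≡8 (mod 11); (8|11)=-1, (8|11)=-1; sign (−1)^0·-1^-2·-1^0 = +1.
(a,b)_3: α=4, u≡2; β=0, v≡2 (mod 3); (2|3)=-1, (2|3)=-1; sign (−1)^0·-1^0·-1^4 = +1.
(a,b)_37: α=3, u≡30; β=3, v≡14 (mod 37); (30|37)=+1, (14|37)=-1; sign (−1)^0·+1^3·-1^3 = -1.
|Ram(6734, 1073)| = 2, even; anisotropic at {13, 37}.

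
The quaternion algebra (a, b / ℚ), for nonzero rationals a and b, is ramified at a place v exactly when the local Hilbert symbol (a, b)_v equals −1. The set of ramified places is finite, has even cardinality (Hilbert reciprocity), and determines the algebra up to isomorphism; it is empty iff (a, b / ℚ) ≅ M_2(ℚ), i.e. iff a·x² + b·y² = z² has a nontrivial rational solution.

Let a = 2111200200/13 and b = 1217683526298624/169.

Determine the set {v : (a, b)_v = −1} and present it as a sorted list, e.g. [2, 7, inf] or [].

[2, 13]

Mod squares: a ≡ 26, b ≡ 19. Check v ∈ {∞, 2, 3, 5, 7, 11, 13, 19}.
v=13: a=13^-1·(≡5), b=13^-2·(≡8) mod 13; (5|13)=-1, (8|13)=-1; (−1)^{-1·-2·6}·(-1)^-2·(-1)^-1 = -1.
v=19: a=19^4·(≡17), b=19^5·(≡5) mod 19; (17|19)=+1, (5|19)=+1; (−1)^{4·5·9}·(+1)^5·(+1)^4 = +1.
v=5: a=5^2·(≡1), b=5^0·(≡1) mod 5; (1|5)=+1, (1|5)=+1; (−1)^{2·0·2}·(+1)^0·(+1)^2 = +1.
v=∞: 26 > 0 and 19 > 0  ⇒  (a,b)_∞ = +1.
v=2: v_2(a)=3, v_2(b)=10; units ≡ 5, 3 (mod 8); ε·ε+αω+βω = 0·1+3·1+10·1 ≡ 1  ⇒  (a,b)_2 = -1.
v=7: a=7^0·(≡3), b=7^2·(≡6) mod 7; (3|7)=-1, (6|7)=-1; (−1)^{0·2·3}·(-1)^2·(-1)^0 = +1.
v=11: a=11^0·(≡5), b=11^2·(≡6) mod 11; (5|11)=+1, (6|11)=-1; (−1)^{0·2·5}·(+1)^2·(-1)^0 = +1.
v=3: a=3^4·(≡2), b=3^4·(≡1) mod 3; (2|3)=-1, (1|3)=+1; (−1)^{4·4·1}·(-1)^4·(+1)^4 = +1.
(26, 19 / ℚ) ramifies at {2, 13}: a division algebra.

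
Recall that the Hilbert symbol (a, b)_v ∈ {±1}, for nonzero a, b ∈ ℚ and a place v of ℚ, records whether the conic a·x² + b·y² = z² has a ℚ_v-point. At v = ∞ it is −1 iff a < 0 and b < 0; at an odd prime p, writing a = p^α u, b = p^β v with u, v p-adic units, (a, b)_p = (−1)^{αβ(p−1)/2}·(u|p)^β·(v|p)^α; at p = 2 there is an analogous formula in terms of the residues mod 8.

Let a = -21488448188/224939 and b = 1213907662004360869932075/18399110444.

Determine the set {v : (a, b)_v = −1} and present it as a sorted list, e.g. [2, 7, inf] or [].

(a, b) ≡ (-253, 7337) mod (ℚ^×)²; places V = {2, 3, 5, 11, 13, 17, 23, 29, 31, ∞}.
(a,b)_11: α=-3, u≡6; β=-5, v≡7 (mod 11); (6|11)=-1, (7|11)=-1; sign (−1)^1·-1^-5·-1^-3 = -1.
(a,b)_2: α=2, β=-2; u≡3, v≡1 (mod 8); ε(u)ε(v)=1·0, αω(v)=2·0, βω(u)=-2·1; sum ≡ 0  ⇒  +1.
(a,b)_3: α=0, u≡2; β=6, v≡2 (mod 3); (2|3)=-1, (2|3)=-1; sign (−1)^0·-1^6·-1^0 = +1.
(a,b)_17: α=2, u≡9; β=2, v≡10 (mod 17); (9|17)=+1, (10|17)=-1; sign (−1)^0·+1^2·-1^2 = +1.
(a,b)_5: α=0, u≡3; β=2, v≡2 (mod 5); (3|5)=-1, (2|5)=-1; sign (−1)^0·-1^2·-1^0 = +1.
(a,b)_31: α=2, u≡3; β=4, v≡29 (mod 31); (3|31)=-1, (29|31)=-1; sign (−1)^0·-1^4·-1^2 = +1.
(a,b)_29: α=2, u≡11; β=5, v≡19 (mod 29); (11|29)=-1, (19|29)=-1; sign (−1)^0·-1^5·-1^2 = -1.
(a,b)_23: α=1, u≡1; β=3, v≡22 (mod 23); (1|23)=+1, (22|23)=-1; sign (−1)^1·+1^3·-1^1 = +1.
(a,b)_13: α=-2, u≡8; β=-4, v≡7 (mod 13); (8|13)=-1, (7|13)=-1; sign (−1)^0·-1^-4·-1^-2 = +1.
(a,b)_∞: sgn(-253)=−, sgn(7337)=+, so +1.
|Ram(-253, 7337)| = 2, even; anisotropic at {11, 29}.

[11, 29]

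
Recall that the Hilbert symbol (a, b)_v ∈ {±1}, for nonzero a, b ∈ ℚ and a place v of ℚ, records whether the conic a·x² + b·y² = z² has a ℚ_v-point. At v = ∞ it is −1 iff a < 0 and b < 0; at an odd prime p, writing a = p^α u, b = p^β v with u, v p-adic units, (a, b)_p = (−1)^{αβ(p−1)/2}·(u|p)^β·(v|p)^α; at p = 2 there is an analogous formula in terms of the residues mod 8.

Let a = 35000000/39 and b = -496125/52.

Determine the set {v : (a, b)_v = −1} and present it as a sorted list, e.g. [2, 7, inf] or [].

Mod squares: a ≡ 1365, b ≡ -65. Check v ∈ {∞, 2, 3, 5, 7, 13}.
v=5: a=5^7·(≡2), b=5^3·(≡3) mod 5; (2|5)=-1, (3|5)=-1; (−1)^{7·3·2}·(-1)^3·(-1)^7 = +1.
v=2: v_2(a)=6, v_2(b)=-2; units ≡ 5, 7 (mod 8); ε·ε+αω+βω = 0·1+6·0+-2·1 ≡ 0  ⇒  (a,b)_2 = +1.
v=13: a=13^-1·(≡3), b=13^-1·(≡5) mod 13; (3|13)=+1, (5|13)=-1; (−1)^{-1·-1·6}·(+1)^-1·(-1)^-1 = -1.
v=7: a=7^1·(≡3), b=7^2·(≡6) mod 7; (3|7)=-1, (6|7)=-1; (−1)^{1·2·3}·(-1)^2·(-1)^1 = -1.
v=∞: 1365 > 0 and -65 < 0  ⇒  (a,b)_∞ = +1.
v=3: a=3^-1·(≡2), b=3^4·(≡1) mod 3; (2|3)=-1, (1|3)=+1; (−1)^{-1·4·1}·(-1)^4·(+1)^-1 = +1.
(1365, -65 / ℚ) ramifies at {7, 13}: a division algebra.

[7, 13]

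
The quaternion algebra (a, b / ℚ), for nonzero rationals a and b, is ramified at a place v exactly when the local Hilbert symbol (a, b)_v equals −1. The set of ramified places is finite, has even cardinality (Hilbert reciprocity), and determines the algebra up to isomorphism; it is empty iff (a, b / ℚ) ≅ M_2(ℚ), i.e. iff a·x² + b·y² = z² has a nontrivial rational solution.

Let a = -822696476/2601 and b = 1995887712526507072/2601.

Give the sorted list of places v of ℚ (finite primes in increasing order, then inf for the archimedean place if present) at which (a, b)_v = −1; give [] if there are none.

Mod squares: a ≡ -4991, b ≡ 172753. Check v ∈ {∞, 2, 3, 7, 13, 17, 23, 29, 31, 37}.
v=23: a=23^1·(≡2), b=23^3·(≡9) mod 23; (2|23)=+1, (9|23)=+1; (−1)^{1·3·11}·(+1)^3·(+1)^1 = -1.
v=29: a=29^2·(≡17), b=29^3·(≡2) mod 29; (17|29)=-1, (2|29)=-1; (−1)^{2·3·14}·(-1)^3·(-1)^2 = -1.
v=∞: -4991 < 0 and 172753 > 0  ⇒  (a,b)_∞ = +1.
v=17: a=17^-2·(≡5), b=17^-2·(≡15) mod 17; (5|17)=-1, (15|17)=+1; (−1)^{-2·-2·8}·(-1)^-2·(+1)^-2 = +1.
v=37: a=37^0·(≡34), b=37^1·(≡30) mod 37; (34|37)=+1, (30|37)=+1; (−1)^{0·1·18}·(+1)^1·(+1)^0 = +1.
v=2: v_2(a)=2, v_2(b)=6; units ≡ 1, 1 (mod 8); ε·ε+αω+βω = 0·0+2·0+6·0 ≡ 0  ⇒  (a,b)_2 = +1.
v=7: a=7^3·(≡1), b=7^5·(≡4) mod 7; (1|7)=+1, (4|7)=+1; (−1)^{3·5·3}·(+1)^5·(+1)^3 = -1.
v=3: a=3^-2·(≡1), b=3^-2·(≡1) mod 3; (1|3)=+1, (1|3)=+1; (−1)^{-2·-2·1}·(+1)^-2·(+1)^-2 = +1.
v=31: a=31^1·(≡18), b=31^0·(≡27) mod 31; (18|31)=+1, (27|31)=-1; (−1)^{1·0·15}·(+1)^0·(-1)^1 = -1.
v=13: a=13^0·(≡9), b=13^2·(≡4) mod 13; (9|13)=+1, (4|13)=+1; (−1)^{0·2·6}·(+1)^2·(+1)^0 = +1.
(-4991, 172753 / ℚ) ramifies at {7, 23, 29, 31}: a division algebra.

[7, 23, 29, 31]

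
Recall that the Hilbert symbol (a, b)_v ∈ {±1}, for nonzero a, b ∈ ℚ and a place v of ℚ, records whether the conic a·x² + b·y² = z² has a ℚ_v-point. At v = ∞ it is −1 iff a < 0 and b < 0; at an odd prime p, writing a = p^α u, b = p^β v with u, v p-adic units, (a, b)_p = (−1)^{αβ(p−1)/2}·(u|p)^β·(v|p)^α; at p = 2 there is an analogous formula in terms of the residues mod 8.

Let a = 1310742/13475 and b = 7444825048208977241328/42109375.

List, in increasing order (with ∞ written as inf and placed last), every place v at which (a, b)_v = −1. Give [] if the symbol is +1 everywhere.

[3, 5, 19, 31]

(a, b) ≡ (19778, 97185) mod (ℚ^×)²; places V = {2, 3, 5, 7, 11, 19, 29, 31, ∞}.
(a,b)_31: α=1, u≡25; β=3, v≡18 (mod 31); (25|31)=+1, (18|31)=+1; sign (−1)^1·+1^3·+1^1 = -1.
(a,b)_19: α=0, u≡2; β=1, v≡11 (mod 19); (2|19)=-1, (11|19)=+1; sign (−1)^0·-1^1·+1^0 = -1.
(a,b)_∞: sgn(19778)=+, sgn(97185)=+, so +1.
(a,b)_5: α=-2, u≡3; β=-7, v≡2 (mod 5); (3|5)=-1, (2|5)=-1; sign (−1)^0·-1^-7·-1^-2 = -1.
(a,b)_2: α=1, β=4; u≡1, v≡1 (mod 8); ε(u)ε(v)=0·0, αω(v)=1·0, βω(u)=4·0; sum ≡ 0  ⇒  +1.
(a,b)_7: α=-2, u≡3; β=-2, v≡2 (mod 7); (3|7)=-1, (2|7)=+1; sign (−1)^0·-1^-2·+1^-2 = +1.
(a,b)_29: α=1, u≡10; β=4, v≡23 (mod 29); (10|29)=-1, (23|29)=+1; sign (−1)^0·-1^4·+1^1 = +1.
(a,b)_11: α=-1, u≡1; β=-1, v≡8 (mod 11); (1|11)=+1, (8|11)=-1; sign (−1)^1·+1^-1·-1^-1 = +1.
(a,b)_3: α=6, u≡2; β=19, v≡1 (mod 3); (2|3)=-1, (1|3)=+1; sign (−1)^0·-1^19·+1^6 = -1.
Ram(19778, 97185) = {3, 5, 19, 31}; no ℚ_3-point on the conic.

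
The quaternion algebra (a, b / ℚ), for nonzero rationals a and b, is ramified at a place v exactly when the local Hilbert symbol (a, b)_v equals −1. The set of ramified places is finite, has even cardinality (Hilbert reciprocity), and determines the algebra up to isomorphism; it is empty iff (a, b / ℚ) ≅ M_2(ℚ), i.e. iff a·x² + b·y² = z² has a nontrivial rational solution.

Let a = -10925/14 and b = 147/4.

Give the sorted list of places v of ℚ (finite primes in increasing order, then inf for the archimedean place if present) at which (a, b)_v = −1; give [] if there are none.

[2, 3, 7, 19]

Mod squares: a ≡ -6118, b ≡ 3. Check v ∈ {∞, 2, 3, 5, 7, 19, 23}.
v=19: a=19^1·(≡1), b=19^0·(≡13) mod 19; (1|19)=+1, (13|19)=-1; (−1)^{1·0·9}·(+1)^0·(-1)^1 = -1.
v=7: a=7^-1·(≡1), b=7^2·(≡6) mod 7; (1|7)=+1, (6|7)=-1; (−1)^{-1·2·3}·(+1)^2·(-1)^-1 = -1.
v=5: a=5^2·(≡2), b=5^0·(≡3) mod 5; (2|5)=-1, (3|5)=-1; (−1)^{2·0·2}·(-1)^0·(-1)^2 = +1.
v=2: v_2(a)=-1, v_2(b)=-2; units ≡ 5, 3 (mod 8); ε·ε+αω+βω = 0·1+-1·1+-2·1 ≡ 1  ⇒  (a,b)_2 = -1.
v=23: a=23^1·(≡17), b=23^0·(≡8) mod 23; (17|23)=-1, (8|23)=+1; (−1)^{1·0·11}·(-1)^0·(+1)^1 = +1.
v=3: a=3^0·(≡2), b=3^1·(≡1) mod 3; (2|3)=-1, (1|3)=+1; (−1)^{0·1·1}·(-1)^1·(+1)^0 = -1.
v=∞: -6118 < 0 and 3 > 0  ⇒  (a,b)_∞ = +1.
|Ram(-6118, 3)| = 4, even; anisotropic at {2, 3, 7, 19}.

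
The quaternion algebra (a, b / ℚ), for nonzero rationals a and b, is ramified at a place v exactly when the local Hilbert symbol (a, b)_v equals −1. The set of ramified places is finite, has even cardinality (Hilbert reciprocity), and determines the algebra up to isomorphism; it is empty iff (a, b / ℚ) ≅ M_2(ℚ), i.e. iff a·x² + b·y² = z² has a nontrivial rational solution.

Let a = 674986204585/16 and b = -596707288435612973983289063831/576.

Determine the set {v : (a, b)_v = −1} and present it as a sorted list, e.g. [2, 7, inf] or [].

[19, 43]

Mod squares: a ≡ 118465, b ≡ -270599. Check v ∈ {∞, 2, 3, 5, 7, 11, 19, 29, 31, 43}.
v=43: a=43^1·(≡37), b=43^3·(≡8) mod 43; (37|43)=-1, (8|43)=-1; (−1)^{1·3·21}·(-1)^3·(-1)^1 = -1.
v=11: a=11^2·(≡2), b=11^6·(≡1) mod 11; (2|11)=-1, (1|11)=+1; (−1)^{2·6·5}·(-1)^6·(+1)^2 = +1.
v=19: a=19^1·(≡8), b=19^2·(≡2) mod 19; (8|19)=-1, (2|19)=-1; (−1)^{1·2·9}·(-1)^2·(-1)^1 = -1.
v=∞: 118465 > 0 and -270599 < 0  ⇒  (a,b)_∞ = +1.
v=5: a=5^1·(≡2), b=5^0·(≡4) mod 5; (2|5)=-1, (4|5)=+1; (−1)^{1·0·2}·(-1)^0·(+1)^1 = +1.
v=3: a=3^0·(≡1), b=3^-2·(≡1) mod 3; (1|3)=+1, (1|3)=+1; (−1)^{0·-2·1}·(+1)^-2·(+1)^0 = +1.
v=31: a=31^2·(≡7), b=31^5·(≡21) mod 31; (7|31)=+1, (21|31)=-1; (−1)^{2·5·15}·(+1)^5·(-1)^2 = +1.
v=29: a=29^1·(≡16), b=29^3·(≡13) mod 29; (16|29)=+1, (13|29)=+1; (−1)^{1·3·14}·(+1)^3·(+1)^1 = +1.
v=2: v_2(a)=-4, v_2(b)=-6; units ≡ 1, 1 (mod 8); ε·ε+αω+βω = 0·0+-4·0+-6·0 ≡ 0  ⇒  (a,b)_2 = +1.
v=7: a=7^2·(≡1), b=7^5·(≡4) mod 7; (1|7)=+1, (4|7)=+1; (−1)^{2·5·3}·(+1)^5·(+1)^2 = +1.
|Ram(118465, -270599)| = 2, even; anisotropic at {19, 43}.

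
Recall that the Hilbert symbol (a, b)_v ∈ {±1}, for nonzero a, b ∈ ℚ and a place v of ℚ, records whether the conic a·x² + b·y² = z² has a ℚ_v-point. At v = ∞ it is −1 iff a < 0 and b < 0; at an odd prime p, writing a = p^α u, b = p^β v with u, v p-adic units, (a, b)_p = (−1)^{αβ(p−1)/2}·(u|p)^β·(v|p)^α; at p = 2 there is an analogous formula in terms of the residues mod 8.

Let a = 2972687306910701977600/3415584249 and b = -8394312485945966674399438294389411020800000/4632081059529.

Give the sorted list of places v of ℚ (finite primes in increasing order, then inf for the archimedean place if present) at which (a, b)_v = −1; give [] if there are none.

[17, 19, 31, 41]

Mod squares: a ≡ 15181, b ≡ -5077645. Check v ∈ {∞, 2, 3, 5, 7, 11, 17, 19, 23, 31, 41, 47}.
v=31: a=31^2·(≡15), b=31^5·(≡8) mod 31; (15|31)=-1, (8|31)=+1; (−1)^{2·5·15}·(-1)^5·(+1)^2 = -1.
v=7: a=7^-2·(≡6), b=7^-4·(≡1) mod 7; (6|7)=-1, (1|7)=+1; (−1)^{-2·-4·3}·(-1)^-4·(+1)^-2 = +1.
v=2: v_2(a)=24, v_2(b)=42; units ≡ 5, 3 (mod 8); ε·ε+αω+βω = 0·1+24·1+42·1 ≡ 0  ⇒  (a,b)_2 = +1.
v=19: a=19^1·(≡7), b=19^2·(≡10) mod 19; (7|19)=+1, (10|19)=-1; (−1)^{1·2·9}·(+1)^2·(-1)^1 = -1.
v=3: a=3^-2·(≡1), b=3^-2·(≡2) mod 3; (1|3)=+1, (2|3)=-1; (−1)^{-2·-2·1}·(+1)^-2·(-1)^-2 = +1.
v=11: a=11^-4·(≡3), b=11^-8·(≡10) mod 11; (3|11)=+1, (10|11)=-1; (−1)^{-4·-8·5}·(+1)^-8·(-1)^-4 = +1.
v=17: a=17^3·(≡9), b=17^3·(≡10) mod 17; (9|17)=+1, (10|17)=-1; (−1)^{3·3·8}·(+1)^3·(-1)^3 = -1.
v=5: a=5^2·(≡1), b=5^5·(≡1) mod 5; (1|5)=+1, (1|5)=+1; (−1)^{2·5·2}·(+1)^5·(+1)^2 = +1.
v=47: a=47^1·(≡11), b=47^3·(≡21) mod 47; (11|47)=-1, (21|47)=+1; (−1)^{1·3·23}·(-1)^3·(+1)^1 = +1.
v=23: a=23^-2·(≡3), b=23^0·(≡15) mod 23; (3|23)=+1, (15|23)=-1; (−1)^{-2·0·11}·(+1)^0·(-1)^-2 = +1.
v=∞: 15181 > 0 and -5077645 < 0  ⇒  (a,b)_∞ = +1.
v=41: a=41^2·(≡6), b=41^5·(≡37) mod 41; (6|41)=-1, (37|41)=+1; (−1)^{2·5·20}·(-1)^5·(+1)^2 = -1.
(15181, -5077645 / ℚ) ramifies at {17, 19, 31, 41}: a division algebra.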